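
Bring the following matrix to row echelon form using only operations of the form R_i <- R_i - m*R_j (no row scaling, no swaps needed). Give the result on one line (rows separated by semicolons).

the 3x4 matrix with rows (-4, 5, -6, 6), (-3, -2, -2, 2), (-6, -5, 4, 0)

Forward elimination:
R2 <- R2 - (3/4)*R1:  [     0  -23/4    5/2   -5/2 ]
R3 <- R3 - (3/2)*R1:  [     0  -25/2     13     -9 ]
R3 <- R3 - (50/23)*R2:  [      0       0  174/23  -82/23 ]
Row echelon form:
[ -4      5      -6       6 ]
[  0  -23/4     5/2    -5/2 ]
[  0      0  174/23  -82/23 ]

REF = [-4 5 -6 6; 0 -23/4 5/2 -5/2; 0 0 174/23 -82/23]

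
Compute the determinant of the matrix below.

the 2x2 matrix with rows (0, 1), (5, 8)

det(A) = -5

Forward elimination:
R1 <-> R2   (pivot in column 1 was zero)
[ 5  8 ]
[ 0  1 ]
Upper-triangular form:
[ 5  8 ]
[ 0  1 ]
det(A) = (-1)^1 * (5) * (1) = -5  (1 row swap -> sign -1)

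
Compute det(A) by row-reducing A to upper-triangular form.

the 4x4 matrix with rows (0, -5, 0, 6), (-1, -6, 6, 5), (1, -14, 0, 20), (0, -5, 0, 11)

det(A) = -150

Forward elimination:
R1 <-> R2   (pivot in column 1 was zero)
[ -1   -6  6   5 ]
[  0   -5  0   6 ]
[  1  -14  0  20 ]
[  0   -5  0  11 ]
R3 <- R3 - (-1)*R1:  [   0  -20    6   25 ]
R3 <- R3 - (4)*R2:  [ 0  0  6  1 ]
R4 <- R4 - (1)*R2:  [ 0  0  0  5 ]
Upper-triangular form:
[ -1  -6  6  5 ]
[  0  -5  0  6 ]
[  0   0  6  1 ]
[  0   0  0  5 ]
det(A) = (-1)^1 * (-1) * (-5) * (6) * (5) = -150  (1 row swap -> sign -1)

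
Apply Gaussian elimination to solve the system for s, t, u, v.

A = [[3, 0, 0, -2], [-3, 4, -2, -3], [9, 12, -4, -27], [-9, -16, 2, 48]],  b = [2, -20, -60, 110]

(2, -2, 0, 2)

Forward elimination on [A|b]:
R2 <- R2 - (-1)*R1:  [   0    4   -2   -5  -18 ]
R3 <- R3 - (3)*R1:  [   0   12   -4  -21  -66 ]
R4 <- R4 - (-3)*R1:  [   0  -16    2   42  116 ]
R3 <- R3 - (3)*R2:  [   0    0    2   -6  -12 ]
R4 <- R4 - (-4)*R2:  [  0   0  -6  22  44 ]
R4 <- R4 - (-3)*R3:  [ 0  0  0  4  8 ]
Row echelon form:
[ 3  0   0  -2  |    2 ]
[ 0  4  -2  -5  |  -18 ]
[ 0  0   2  -6  |  -12 ]
[ 0  0   0   4  |    8 ]
Back-substitution:
v = (8) / 4 = 2
u = (-12 - (-6)*(2)) / 2 = 0
t = (-18 - (-2)*(0) - (-5)*(2)) / 4 = -2
s = (2 - (-2)*(2)) / 3 = 2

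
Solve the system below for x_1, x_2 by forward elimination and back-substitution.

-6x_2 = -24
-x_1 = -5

(5, 4)

Forward elimination on [A|b]:
R1 <-> R2   (pivot in column 1 was zero)
[ -1   0   -5 ]
[  0  -6  -24 ]
Row echelon form:
[ -1   0  |   -5 ]
[  0  -6  |  -24 ]
Back-substitution:
x_2 = (-24) / -6 = 4
x_1 = (-5) / -1 = 5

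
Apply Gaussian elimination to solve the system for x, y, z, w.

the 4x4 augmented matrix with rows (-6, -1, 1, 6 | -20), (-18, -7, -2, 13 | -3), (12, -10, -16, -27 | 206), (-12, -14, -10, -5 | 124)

Forward elimination on [A|b]:
R2 <- R2 - (3)*R1:  [  0  -4  -5  -5  57 ]
R3 <- R3 - (-2)*R1:  [   0  -12  -14  -15  166 ]
R4 <- R4 - (2)*R1:  [   0  -12  -12  -17  164 ]
R3 <- R3 - (3)*R2:  [  0   0   1   0  -5 ]
R4 <- R4 - (3)*R2:  [  0   0   3  -2  -7 ]
R4 <- R4 - (3)*R3:  [  0   0   0  -2   8 ]
Row echelon form:
[ -6  -1   1   6  |  -20 ]
[  0  -4  -5  -5  |   57 ]
[  0   0   1   0  |   -5 ]
[  0   0   0  -2  |    8 ]
Back-substitution:
w = (8) / -2 = -4
z = (-5) / 1 = -5
y = (57 - (-5)*(-5) - (-5)*(-4)) / -4 = -3
x = (-20 - (-1)*(-3) - (1)*(-5) - (6)*(-4)) / -6 = -1

(-1, -3, -5, -4)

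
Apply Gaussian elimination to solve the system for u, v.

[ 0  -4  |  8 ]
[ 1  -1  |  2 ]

(0, -2)

Forward elimination on [A|b]:
R1 <-> R2   (pivot in column 1 was zero)
[ 1  -1  2 ]
[ 0  -4  8 ]
Row echelon form:
[ 1  -1  |  2 ]
[ 0  -4  |  8 ]
Back-substitution:
v = (8) / -4 = -2
u = (2 - (-1)*(-2)) / 1 = 0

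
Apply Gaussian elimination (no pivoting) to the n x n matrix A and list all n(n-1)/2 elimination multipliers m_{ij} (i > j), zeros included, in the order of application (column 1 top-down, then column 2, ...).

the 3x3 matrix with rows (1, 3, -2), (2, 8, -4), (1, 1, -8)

Forward elimination:
R2 <- R2 - (2)*R1:  [ 0  2  0 ]
R3 <- R3 - (1)*R1:  [  0  -2  -6 ]
R3 <- R3 - (-1)*R2:  [  0   0  -6 ]
Multipliers (in order of application): m_{21} = 2, m_{31} = 1, m_{32} = -1

multipliers: 2, 1, -1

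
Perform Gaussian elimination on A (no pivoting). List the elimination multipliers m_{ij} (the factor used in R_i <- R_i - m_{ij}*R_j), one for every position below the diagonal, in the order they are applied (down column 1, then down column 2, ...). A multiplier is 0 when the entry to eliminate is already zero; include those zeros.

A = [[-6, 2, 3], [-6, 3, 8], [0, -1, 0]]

multipliers: 1, 0, -1

Forward elimination:
R2 <- R2 - (1)*R1:  [ 0  1  5 ]
R3: entry in column 1 is already 0 -> m_{31} = 0 (no row operation needed)
R3 <- R3 - (-1)*R2:  [ 0  0  5 ]
Multipliers (in order of application): m_{21} = 1, m_{31} = 0, m_{32} = -1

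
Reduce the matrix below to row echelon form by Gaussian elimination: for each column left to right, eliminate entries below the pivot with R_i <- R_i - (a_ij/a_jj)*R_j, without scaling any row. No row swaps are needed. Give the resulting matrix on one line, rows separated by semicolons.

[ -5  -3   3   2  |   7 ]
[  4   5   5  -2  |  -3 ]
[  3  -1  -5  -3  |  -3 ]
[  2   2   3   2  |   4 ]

Forward elimination:
R2 <- R2 - (-4/5)*R1:  [    0  13/5  37/5  -2/5  13/5 ]
R3 <- R3 - (-3/5)*R1:  [     0  -14/5  -16/5   -9/5    6/5 ]
R4 <- R4 - (-2/5)*R1:  [    0   4/5  21/5  14/5  34/5 ]
R3 <- R3 - (-14/13)*R2:  [      0       0   62/13  -29/13       4 ]
R4 <- R4 - (4/13)*R2:  [     0      0  25/13  38/13      6 ]
R4 <- R4 - (25/62)*R3:  [      0       0       0  237/62  136/31 ]
Row echelon form:
[ -5    -3      3       2  |       7 ]
[  0  13/5   37/5    -2/5  |    13/5 ]
[  0     0  62/13  -29/13  |       4 ]
[  0     0      0  237/62  |  136/31 ]

REF = [-5 -3 3 2 7; 0 13/5 37/5 -2/5 13/5; 0 0 62/13 -29/13 4; 0 0 0 237/62 136/31]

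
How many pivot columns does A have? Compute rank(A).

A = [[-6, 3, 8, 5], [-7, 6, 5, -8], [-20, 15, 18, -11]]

rank(A) = 2

Row reduction:
R2 <- R2 - (7/6)*R1:  [     0    5/2  -13/3  -83/6 ]
R3 <- R3 - (10/3)*R1:  [     0      5  -26/3  -83/3 ]
R3 <- R3 - (2)*R2:  [ 0  0  0  0 ]
Row echelon form:
[ -6    3      8      5 ]
[  0  5/2  -13/3  -83/6 ]
[  0    0      0      0 ]
Nonzero rows / pivot columns: 2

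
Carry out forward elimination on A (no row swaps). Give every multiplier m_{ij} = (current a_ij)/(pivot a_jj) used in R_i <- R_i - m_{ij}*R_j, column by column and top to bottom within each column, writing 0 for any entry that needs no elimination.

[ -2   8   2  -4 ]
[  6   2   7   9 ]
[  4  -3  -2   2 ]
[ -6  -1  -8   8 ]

multipliers: -3, -2, 3, 1/2, -25/26, 1/3

Forward elimination:
R2 <- R2 - (-3)*R1:  [  0  26  13  -3 ]
R3 <- R3 - (-2)*R1:  [  0  13   2  -6 ]
R4 <- R4 - (3)*R1:  [   0  -25  -14   20 ]
R3 <- R3 - (1/2)*R2:  [    0     0  -9/2  -9/2 ]
R4 <- R4 - (-25/26)*R2:  [      0       0    -3/2  445/26 ]
R4 <- R4 - (1/3)*R3:  [      0       0       0  242/13 ]
Multipliers (in order of application): m_{21} = -3, m_{31} = -2, m_{41} = 3, m_{32} = 1/2, m_{42} = -25/26, m_{43} = 1/3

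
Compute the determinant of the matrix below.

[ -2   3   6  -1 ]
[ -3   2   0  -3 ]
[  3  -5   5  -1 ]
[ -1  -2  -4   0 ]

Forward elimination:
R2 <- R2 - (3/2)*R1:  [    0  -5/2    -9  -3/2 ]
R3 <- R3 - (-3/2)*R1:  [    0  -1/2    14  -5/2 ]
R4 <- R4 - (1/2)*R1:  [    0  -7/2    -7   1/2 ]
R3 <- R3 - (1/5)*R2:  [     0      0   79/5  -11/5 ]
R4 <- R4 - (7/5)*R2:  [    0     0  28/5  13/5 ]
R4 <- R4 - (28/79)*R3:  [      0       0       0  267/79 ]
Upper-triangular form:
[ -2     3     6      -1 ]
[  0  -5/2    -9    -3/2 ]
[  0     0  79/5   -11/5 ]
[  0     0     0  267/79 ]
det(A) = (-1)^0 * (-2) * (-5/2) * (79/5) * (267/79) = 267  (0 row swaps -> sign +1)

det(A) = 267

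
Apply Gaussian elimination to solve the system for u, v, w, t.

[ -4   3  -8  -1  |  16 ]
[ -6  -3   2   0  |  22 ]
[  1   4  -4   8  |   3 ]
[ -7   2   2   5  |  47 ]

(-5, 4, 2, 0)

Forward elimination on [A|b]:
R2 <- R2 - (3/2)*R1:  [     0  -15/2     14    3/2     -2 ]
R3 <- R3 - (-1/4)*R1:  [    0  19/4    -6  31/4     7 ]
R4 <- R4 - (7/4)*R1:  [     0  -13/4     16   27/4     19 ]
R3 <- R3 - (-19/30)*R2:  [     0      0  43/15  87/10  86/15 ]
R4 <- R4 - (13/30)*R2:  [      0       0  149/15   61/10  298/15 ]
R4 <- R4 - (149/43)*R3:  [        0         0         0  -1034/43         0 ]
Row echelon form:
[ -4      3     -8        -1  |     16 ]
[  0  -15/2     14       3/2  |     -2 ]
[  0      0  43/15     87/10  |  86/15 ]
[  0      0      0  -1034/43  |      0 ]
Back-substitution:
t = (0) / (-1034/43) = 0
w = (86/15 - (87/10)*(0)) / (43/15) = 2
v = (-2 - (14)*(2) - (3/2)*(0)) / (-15/2) = 4
u = (16 - (3)*(4) - (-8)*(2) - (-1)*(0)) / -4 = -5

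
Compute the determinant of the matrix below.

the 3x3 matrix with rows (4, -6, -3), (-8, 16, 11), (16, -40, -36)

det(A) = -64

Forward elimination:
R2 <- R2 - (-2)*R1:  [ 0  4  5 ]
R3 <- R3 - (4)*R1:  [   0  -16  -24 ]
R3 <- R3 - (-4)*R2:  [  0   0  -4 ]
Upper-triangular form:
[ 4  -6  -3 ]
[ 0   4   5 ]
[ 0   0  -4 ]
det(A) = (-1)^0 * (4) * (4) * (-4) = -64  (0 row swaps -> sign +1)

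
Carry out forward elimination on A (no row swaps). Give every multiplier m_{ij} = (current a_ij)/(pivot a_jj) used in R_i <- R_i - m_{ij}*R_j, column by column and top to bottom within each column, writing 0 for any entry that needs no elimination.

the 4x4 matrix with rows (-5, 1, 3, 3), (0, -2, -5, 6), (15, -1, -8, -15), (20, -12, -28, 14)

multipliers: 0, -3, -4, -1, 4, -1

Forward elimination:
R2: entry in column 1 is already 0 -> m_{21} = 0 (no row operation needed)
R3 <- R3 - (-3)*R1:  [  0   2   1  -6 ]
R4 <- R4 - (-4)*R1:  [   0   -8  -16   26 ]
R3 <- R3 - (-1)*R2:  [  0   0  -4   0 ]
R4 <- R4 - (4)*R2:  [ 0  0  4  2 ]
R4 <- R4 - (-1)*R3:  [ 0  0  0  2 ]
Multipliers (in order of application): m_{21} = 0, m_{31} = -3, m_{41} = -4, m_{32} = -1, m_{42} = 4, m_{43} = -1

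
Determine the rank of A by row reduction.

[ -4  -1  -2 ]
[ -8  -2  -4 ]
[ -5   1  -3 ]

rank(A) = 2

Row reduction:
R2 <- R2 - (2)*R1:  [ 0  0  0 ]
R3 <- R3 - (5/4)*R1:  [    0   9/4  -1/2 ]
R2 <-> R3   (pivot in column 2 was zero)
[ -4   -1    -2 ]
[  0  9/4  -1/2 ]
[  0    0     0 ]
Row echelon form:
[ -4   -1    -2 ]
[  0  9/4  -1/2 ]
[  0    0     0 ]
Nonzero rows / pivot columns: 2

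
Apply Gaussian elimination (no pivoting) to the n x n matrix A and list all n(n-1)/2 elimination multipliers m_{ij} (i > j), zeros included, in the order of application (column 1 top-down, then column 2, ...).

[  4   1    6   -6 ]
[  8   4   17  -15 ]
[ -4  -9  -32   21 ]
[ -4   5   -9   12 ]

Forward elimination:
R2 <- R2 - (2)*R1:  [  0   2   5  -3 ]
R3 <- R3 - (-1)*R1:  [   0   -8  -26   15 ]
R4 <- R4 - (-1)*R1:  [  0   6  -3   6 ]
R3 <- R3 - (-4)*R2:  [  0   0  -6   3 ]
R4 <- R4 - (3)*R2:  [   0    0  -18   15 ]
R4 <- R4 - (3)*R3:  [ 0  0  0  6 ]
Multipliers (in order of application): m_{21} = 2, m_{31} = -1, m_{41} = -1, m_{32} = -4, m_{42} = 3, m_{43} = 3

multipliers: 2, -1, -1, -4, 3, 3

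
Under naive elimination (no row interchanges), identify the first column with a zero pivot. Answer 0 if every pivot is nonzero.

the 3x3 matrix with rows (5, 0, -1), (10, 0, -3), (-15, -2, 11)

first zero-pivot column = 2

Naive forward elimination:
R2 <- R2 - (2)*R1:  [  0   0  -1 ]
R3 <- R3 - (-3)*R1:  [  0  -2   8 ]
Matrix at this point:
[ 5   0  -1 ]
[ 0   0  -1 ]
[ 0  -2   8 ]
Pivot entry (2,2) is zero but row 3 has -2 in column 2 -> naive elimination stops; a row interchange (e.g. R2 <-> R3) would be required here.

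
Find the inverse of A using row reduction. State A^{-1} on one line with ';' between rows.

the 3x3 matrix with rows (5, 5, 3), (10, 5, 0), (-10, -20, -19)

inverse = [-19/5 7/5 -3/5; 38/5 -13/5 6/5; -6 2 -1]

Gauss-Jordan on [A | I]:
R1 <- (1/5)*R1:  [   1    1  3/5  |  1/5    0    0 ]
R2 <- R2 - (10)*R1:  [  0  -5  -6  |  -2   1   0 ]
R3 <- R3 - (-10)*R1:  [   0  -10  -13  |    2    0    1 ]
R2 <- (1/-5)*R2:  [    0     1   6/5  |   2/5  -1/5     0 ]
R1 <- R1 - (1)*R2:  [    1     0  -3/5  |  -1/5   1/5     0 ]
R3 <- R3 - (-10)*R2:  [  0   0  -1  |   6  -2   1 ]
R3 <- (1/-1)*R3:  [  0   0   1  |  -6   2  -1 ]
R1 <- R1 - (-3/5)*R3:  [     1      0      0  |  -19/5    7/5   -3/5 ]
R2 <- R2 - (6/5)*R3:  [     0      1      0  |   38/5  -13/5    6/5 ]
Right block of [I | A^{-1}] is the inverse:
[ -19/5    7/5  -3/5 ]
[  38/5  -13/5   6/5 ]
[    -6      2    -1 ]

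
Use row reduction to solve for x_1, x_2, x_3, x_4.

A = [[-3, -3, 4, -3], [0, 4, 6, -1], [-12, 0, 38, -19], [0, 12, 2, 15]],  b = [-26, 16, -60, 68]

Forward elimination on [A|b]:
R3 <- R3 - (4)*R1:  [  0  12  22  -7  44 ]
R3 <- R3 - (3)*R2:  [  0   0   4  -4  -4 ]
R4 <- R4 - (3)*R2:  [   0    0  -16   18   20 ]
R4 <- R4 - (-4)*R3:  [ 0  0  0  2  4 ]
Row echelon form:
[ -3  -3  4  -3  |  -26 ]
[  0   4  6  -1  |   16 ]
[  0   0  4  -4  |   -4 ]
[  0   0  0   2  |    4 ]
Back-substitution:
x_4 = (4) / 2 = 2
x_3 = (-4 - (-4)*(2)) / 4 = 1
x_2 = (16 - (6)*(1) - (-1)*(2)) / 4 = 3
x_1 = (-26 - (-3)*(3) - (4)*(1) - (-3)*(2)) / -3 = 5

(5, 3, 1, 2)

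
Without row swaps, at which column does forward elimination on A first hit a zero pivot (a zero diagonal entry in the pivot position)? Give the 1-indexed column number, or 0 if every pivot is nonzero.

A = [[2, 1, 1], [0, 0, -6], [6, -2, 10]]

first zero-pivot column = 2

Naive forward elimination:
R3 <- R3 - (3)*R1:  [  0  -5   7 ]
Matrix at this point:
[ 2   1   1 ]
[ 0   0  -6 ]
[ 0  -5   7 ]
Pivot entry (2,2) is zero but row 3 has -5 in column 2 -> naive elimination stops; a row interchange (e.g. R2 <-> R3) would be required here.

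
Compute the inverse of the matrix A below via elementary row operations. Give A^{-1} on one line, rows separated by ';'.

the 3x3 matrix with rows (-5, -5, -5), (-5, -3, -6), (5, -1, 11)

Gauss-Jordan on [A | I]:
R1 <- (1/-5)*R1:  [    1     1     1  |  -1/5     0     0 ]
R2 <- R2 - (-5)*R1:  [  0   2  -1  |  -1   1   0 ]
R3 <- R3 - (5)*R1:  [  0  -6   6  |   1   0   1 ]
R2 <- (1/2)*R2:  [    0     1  -1/2  |  -1/2   1/2     0 ]
R1 <- R1 - (1)*R2:  [    1     0   3/2  |  3/10  -1/2     0 ]
R3 <- R3 - (-6)*R2:  [  0   0   3  |  -2   3   1 ]
R3 <- (1/3)*R3:  [    0     0     1  |  -2/3     1   1/3 ]
R1 <- R1 - (3/2)*R3:  [     1      0      0  |  13/10     -2   -1/2 ]
R2 <- R2 - (-1/2)*R3:  [    0     1     0  |  -5/6     1   1/6 ]
Right block of [I | A^{-1}] is the inverse:
[ 13/10  -2  -1/2 ]
[  -5/6   1   1/6 ]
[  -2/3   1   1/3 ]

inverse = [13/10 -2 -1/2; -5/6 1 1/6; -2/3 1 1/3]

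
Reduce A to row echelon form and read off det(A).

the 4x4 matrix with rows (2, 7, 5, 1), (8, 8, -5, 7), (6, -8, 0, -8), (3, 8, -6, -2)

Forward elimination:
R2 <- R2 - (4)*R1:  [   0  -20  -25    3 ]
R3 <- R3 - (3)*R1:  [   0  -29  -15  -11 ]
R4 <- R4 - (3/2)*R1:  [     0   -5/2  -27/2   -7/2 ]
R3 <- R3 - (29/20)*R2:  [       0        0     85/4  -307/20 ]
R4 <- R4 - (1/8)*R2:  [     0      0  -83/8  -31/8 ]
R4 <- R4 - (-83/170)*R3:  [         0          0          0  -4832/425 ]
Upper-triangular form:
[ 2    7     5          1 ]
[ 0  -20   -25          3 ]
[ 0    0  85/4    -307/20 ]
[ 0    0     0  -4832/425 ]
det(A) = (-1)^0 * (2) * (-20) * (85/4) * (-4832/425) = 9664  (0 row swaps -> sign +1)

det(A) = 9664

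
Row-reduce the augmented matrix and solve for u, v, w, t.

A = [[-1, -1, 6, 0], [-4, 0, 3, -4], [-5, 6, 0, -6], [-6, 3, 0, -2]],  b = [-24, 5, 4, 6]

(-2, -4, -5, -3)

Forward elimination on [A|b]:
R2 <- R2 - (4)*R1:  [   0    4  -21   -4  101 ]
R3 <- R3 - (5)*R1:  [   0   11  -30   -6  124 ]
R4 <- R4 - (6)*R1:  [   0    9  -36   -2  150 ]
R3 <- R3 - (11/4)*R2:  [      0       0   111/4       5  -615/4 ]
R4 <- R4 - (9/4)*R2:  [      0       0    45/4       7  -309/4 ]
R4 <- R4 - (15/37)*R3:  [       0        0        0   184/37  -552/37 ]
Row echelon form:
[ -1  -1      6       0  |      -24 ]
[  0   4    -21      -4  |      101 ]
[  0   0  111/4       5  |   -615/4 ]
[  0   0      0  184/37  |  -552/37 ]
Back-substitution:
t = (-552/37) / (184/37) = -3
w = (-615/4 - (5)*(-3)) / (111/4) = -5
v = (101 - (-21)*(-5) - (-4)*(-3)) / 4 = -4
u = (-24 - (-1)*(-4) - (6)*(-5)) / -1 = -2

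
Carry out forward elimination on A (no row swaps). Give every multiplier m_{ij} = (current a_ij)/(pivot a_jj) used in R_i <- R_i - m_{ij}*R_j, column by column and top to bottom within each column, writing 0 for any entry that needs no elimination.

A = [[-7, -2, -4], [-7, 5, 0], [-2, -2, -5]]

multipliers: 1, 2/7, -10/49

Forward elimination:
R2 <- R2 - (1)*R1:  [ 0  7  4 ]
R3 <- R3 - (2/7)*R1:  [     0  -10/7  -27/7 ]
R3 <- R3 - (-10/49)*R2:  [       0        0  -149/49 ]
Multipliers (in order of application): m_{21} = 1, m_{31} = 2/7, m_{32} = -10/49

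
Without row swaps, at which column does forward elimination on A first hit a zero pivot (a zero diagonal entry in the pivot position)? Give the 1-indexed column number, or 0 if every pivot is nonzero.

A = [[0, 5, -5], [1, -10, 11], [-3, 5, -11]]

Naive forward elimination:
Pivot entry (1,1) is zero but row 2 has 1 in column 1 -> naive elimination stops; a row interchange (e.g. R1 <-> R2) would be required here.

first zero-pivot column = 1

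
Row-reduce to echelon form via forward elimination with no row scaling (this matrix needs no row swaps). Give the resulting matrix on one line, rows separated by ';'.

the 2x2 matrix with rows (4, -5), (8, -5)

REF = [4 -5; 0 5]

Forward elimination:
R2 <- R2 - (2)*R1:  [ 0  5 ]
Row echelon form:
[ 4  -5 ]
[ 0   5 ]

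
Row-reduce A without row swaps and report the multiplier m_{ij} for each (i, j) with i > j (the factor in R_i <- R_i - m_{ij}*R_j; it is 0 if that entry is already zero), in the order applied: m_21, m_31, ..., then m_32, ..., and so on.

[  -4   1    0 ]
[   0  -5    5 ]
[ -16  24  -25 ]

Forward elimination:
R2: entry in column 1 is already 0 -> m_{21} = 0 (no row operation needed)
R3 <- R3 - (4)*R1:  [   0   20  -25 ]
R3 <- R3 - (-4)*R2:  [  0   0  -5 ]
Multipliers (in order of application): m_{21} = 0, m_{31} = 4, m_{32} = -4

multipliers: 0, 4, -4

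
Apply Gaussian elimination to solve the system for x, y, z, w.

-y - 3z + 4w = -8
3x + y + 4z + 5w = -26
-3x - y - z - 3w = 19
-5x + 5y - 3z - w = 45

Forward elimination on [A|b]:
R1 <-> R2   (pivot in column 1 was zero)
[  3   1   4   5  -26 ]
[  0  -1  -3   4   -8 ]
[ -3  -1  -1  -3   19 ]
[ -5   5  -3  -1   45 ]
R3 <- R3 - (-1)*R1:  [  0   0   3   2  -7 ]
R4 <- R4 - (-5/3)*R1:  [    0  20/3  11/3  22/3   5/3 ]
R4 <- R4 - (-20/3)*R2:  [      0       0   -49/3      34  -155/3 ]
R4 <- R4 - (-49/9)*R3:  [      0       0       0   404/9  -808/9 ]
Row echelon form:
[ 3   1   4      5  |     -26 ]
[ 0  -1  -3      4  |      -8 ]
[ 0   0   3      2  |      -7 ]
[ 0   0   0  404/9  |  -808/9 ]
Back-substitution:
w = (-808/9) / (404/9) = -2
z = (-7 - (2)*(-2)) / 3 = -1
y = (-8 - (-3)*(-1) - (4)*(-2)) / -1 = 3
x = (-26 - (1)*(3) - (4)*(-1) - (5)*(-2)) / 3 = -5

(-5, 3, -1, -2)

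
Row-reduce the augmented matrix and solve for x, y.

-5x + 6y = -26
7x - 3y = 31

Forward elimination on [A|b]:
R2 <- R2 - (-7/5)*R1:  [     0   27/5  -27/5 ]
Row echelon form:
[ -5     6  |    -26 ]
[  0  27/5  |  -27/5 ]
Back-substitution:
y = (-27/5) / (27/5) = -1
x = (-26 - (6)*(-1)) / -5 = 4

(4, -1)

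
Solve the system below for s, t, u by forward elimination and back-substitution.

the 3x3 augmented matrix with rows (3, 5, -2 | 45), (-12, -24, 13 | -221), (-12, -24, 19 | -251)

Forward elimination on [A|b]:
R2 <- R2 - (-4)*R1:  [   0   -4    5  -41 ]
R3 <- R3 - (-4)*R1:  [   0   -4   11  -71 ]
R3 <- R3 - (1)*R2:  [   0    0    6  -30 ]
Row echelon form:
[ 3   5  -2  |   45 ]
[ 0  -4   5  |  -41 ]
[ 0   0   6  |  -30 ]
Back-substitution:
u = (-30) / 6 = -5
t = (-41 - (5)*(-5)) / -4 = 4
s = (45 - (5)*(4) - (-2)*(-5)) / 3 = 5

(5, 4, -5)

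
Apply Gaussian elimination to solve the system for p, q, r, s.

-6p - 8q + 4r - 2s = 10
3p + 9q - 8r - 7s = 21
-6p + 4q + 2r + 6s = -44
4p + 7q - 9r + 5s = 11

(1, -4, -5, -2)

Forward elimination on [A|b]:
R2 <- R2 - (-1/2)*R1:  [  0   5  -6  -8  26 ]
R3 <- R3 - (1)*R1:  [   0   12   -2    8  -54 ]
R4 <- R4 - (-2/3)*R1:  [     0    5/3  -19/3   11/3   53/3 ]
R3 <- R3 - (12/5)*R2:  [      0       0    62/5   136/5  -582/5 ]
R4 <- R4 - (1/3)*R2:  [     0      0  -13/3   19/3      9 ]
R4 <- R4 - (-65/186)*R3:  [       0        0        0   491/31  -982/31 ]
Row echelon form:
[ -6  -8     4      -2  |       10 ]
[  0   5    -6      -8  |       26 ]
[  0   0  62/5   136/5  |   -582/5 ]
[  0   0     0  491/31  |  -982/31 ]
Back-substitution:
s = (-982/31) / (491/31) = -2
r = (-582/5 - (136/5)*(-2)) / (62/5) = -5
q = (26 - (-6)*(-5) - (-8)*(-2)) / 5 = -4
p = (10 - (-8)*(-4) - (4)*(-5) - (-2)*(-2)) / -6 = 1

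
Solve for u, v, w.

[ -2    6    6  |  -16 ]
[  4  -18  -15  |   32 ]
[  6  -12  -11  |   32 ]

Forward elimination on [A|b]:
R2 <- R2 - (-2)*R1:  [  0  -6  -3   0 ]
R3 <- R3 - (-3)*R1:  [   0    6    7  -16 ]
R3 <- R3 - (-1)*R2:  [   0    0    4  -16 ]
Row echelon form:
[ -2   6   6  |  -16 ]
[  0  -6  -3  |    0 ]
[  0   0   4  |  -16 ]
Back-substitution:
w = (-16) / 4 = -4
v = (0 - (-3)*(-4)) / -6 = 2
u = (-16 - (6)*(2) - (6)*(-4)) / -2 = 2

(2, 2, -4)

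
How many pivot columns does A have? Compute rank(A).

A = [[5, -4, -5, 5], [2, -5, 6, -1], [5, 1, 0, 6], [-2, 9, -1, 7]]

Row reduction:
R2 <- R2 - (2/5)*R1:  [     0  -17/5      8     -3 ]
R3 <- R3 - (1)*R1:  [ 0  5  5  1 ]
R4 <- R4 - (-2/5)*R1:  [    0  37/5    -3     9 ]
R3 <- R3 - (-25/17)*R2:  [      0       0  285/17  -58/17 ]
R4 <- R4 - (-37/17)*R2:  [      0       0  245/17   42/17 ]
R4 <- R4 - (49/57)*R3:  [      0       0       0  308/57 ]
Row echelon form:
[ 5     -4      -5       5 ]
[ 0  -17/5       8      -3 ]
[ 0      0  285/17  -58/17 ]
[ 0      0       0  308/57 ]
Nonzero rows / pivot columns: 4

rank(A) = 4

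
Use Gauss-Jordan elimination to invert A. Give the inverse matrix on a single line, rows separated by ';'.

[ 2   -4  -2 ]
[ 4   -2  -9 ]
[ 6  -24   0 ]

inverse = [9/2 -1 -2/3; 9/8 -1/4 -5/24; 7/4 -1/2 -1/4]

Gauss-Jordan on [A | I]:
R1 <- (1/2)*R1:  [   1   -2   -1  |  1/2    0    0 ]
R2 <- R2 - (4)*R1:  [  0   6  -5  |  -2   1   0 ]
R3 <- R3 - (6)*R1:  [   0  -12    6  |   -3    0    1 ]
R2 <- (1/6)*R2:  [    0     1  -5/6  |  -1/3   1/6     0 ]
R1 <- R1 - (-2)*R2:  [    1     0  -8/3  |  -1/6   1/3     0 ]
R3 <- R3 - (-12)*R2:  [  0   0  -4  |  -7   2   1 ]
R3 <- (1/-4)*R3:  [    0     0     1  |   7/4  -1/2  -1/4 ]
R1 <- R1 - (-8/3)*R3:  [    1     0     0  |   9/2    -1  -2/3 ]
R2 <- R2 - (-5/6)*R3:  [     0      1      0  |    9/8   -1/4  -5/24 ]
Right block of [I | A^{-1}] is the inverse:
[ 9/2    -1   -2/3 ]
[ 9/8  -1/4  -5/24 ]
[ 7/4  -1/2   -1/4 ]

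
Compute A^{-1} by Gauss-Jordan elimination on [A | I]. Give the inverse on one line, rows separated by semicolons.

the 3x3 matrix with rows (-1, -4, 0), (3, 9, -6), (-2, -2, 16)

inverse = [11 16/3 2; -3 -4/3 -1/2; 1 1/2 1/4]

Gauss-Jordan on [A | I]:
R1 <- (1/-1)*R1:  [  1   4   0  |  -1   0   0 ]
R2 <- R2 - (3)*R1:  [  0  -3  -6  |   3   1   0 ]
R3 <- R3 - (-2)*R1:  [  0   6  16  |  -2   0   1 ]
R2 <- (1/-3)*R2:  [    0     1     2  |    -1  -1/3     0 ]
R1 <- R1 - (4)*R2:  [   1    0   -8  |    3  4/3    0 ]
R3 <- R3 - (6)*R2:  [ 0  0  4  |  4  2  1 ]
R3 <- (1/4)*R3:  [   0    0    1  |    1  1/2  1/4 ]
R1 <- R1 - (-8)*R3:  [    1     0     0  |    11  16/3     2 ]
R2 <- R2 - (2)*R3:  [    0     1     0  |    -3  -4/3  -1/2 ]
Right block of [I | A^{-1}] is the inverse:
[ 11  16/3     2 ]
[ -3  -4/3  -1/2 ]
[  1   1/2   1/4 ]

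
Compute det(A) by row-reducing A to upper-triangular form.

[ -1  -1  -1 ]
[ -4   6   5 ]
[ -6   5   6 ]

Forward elimination:
R2 <- R2 - (4)*R1:  [  0  10   9 ]
R3 <- R3 - (6)*R1:  [  0  11  12 ]
R3 <- R3 - (11/10)*R2:  [     0      0  21/10 ]
Upper-triangular form:
[ -1  -1     -1 ]
[  0  10      9 ]
[  0   0  21/10 ]
det(A) = (-1)^0 * (-1) * (10) * (21/10) = -21  (0 row swaps -> sign +1)

det(A) = -21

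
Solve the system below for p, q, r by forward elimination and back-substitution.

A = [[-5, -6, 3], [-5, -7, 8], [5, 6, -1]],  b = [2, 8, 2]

Forward elimination on [A|b]:
R2 <- R2 - (1)*R1:  [  0  -1   5   6 ]
R3 <- R3 - (-1)*R1:  [ 0  0  2  4 ]
Row echelon form:
[ -5  -6  3  |  2 ]
[  0  -1  5  |  6 ]
[  0   0  2  |  4 ]
Back-substitution:
r = (4) / 2 = 2
q = (6 - (5)*(2)) / -1 = 4
p = (2 - (-6)*(4) - (3)*(2)) / -5 = -4

(-4, 4, 2)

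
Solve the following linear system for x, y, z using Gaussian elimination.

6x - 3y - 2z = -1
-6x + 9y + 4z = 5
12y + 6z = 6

Forward elimination on [A|b]:
R2 <- R2 - (-1)*R1:  [ 0  6  2  4 ]
R3 <- R3 - (2)*R2:  [  0   0   2  -2 ]
Row echelon form:
[ 6  -3  -2  |  -1 ]
[ 0   6   2  |   4 ]
[ 0   0   2  |  -2 ]
Back-substitution:
z = (-2) / 2 = -1
y = (4 - (2)*(-1)) / 6 = 1
x = (-1 - (-3)*(1) - (-2)*(-1)) / 6 = 0

(0, 1, -1)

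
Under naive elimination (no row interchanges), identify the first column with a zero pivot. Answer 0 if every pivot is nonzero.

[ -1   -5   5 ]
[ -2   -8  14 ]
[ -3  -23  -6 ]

Naive forward elimination:
R2 <- R2 - (2)*R1:  [ 0  2  4 ]
R3 <- R3 - (3)*R1:  [   0   -8  -21 ]
R3 <- R3 - (-4)*R2:  [  0   0  -5 ]
All pivots nonzero; naive elimination completes without hitting a zero pivot.

first zero-pivot column = 0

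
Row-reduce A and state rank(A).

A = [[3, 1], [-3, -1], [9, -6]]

rank(A) = 2

Row reduction:
R2 <- R2 - (-1)*R1:  [ 0  0 ]
R3 <- R3 - (3)*R1:  [  0  -9 ]
R2 <-> R3   (pivot in column 2 was zero)
[ 3   1 ]
[ 0  -9 ]
[ 0   0 ]
Row echelon form:
[ 3   1 ]
[ 0  -9 ]
[ 0   0 ]
Nonzero rows / pivot columns: 2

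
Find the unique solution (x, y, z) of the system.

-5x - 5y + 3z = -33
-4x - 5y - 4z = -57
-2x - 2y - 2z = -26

(4, 5, 4)

Forward elimination on [A|b]:
R2 <- R2 - (4/5)*R1:  [      0      -1   -32/5  -153/5 ]
R3 <- R3 - (2/5)*R1:  [     0      0  -16/5  -64/5 ]
Row echelon form:
[ -5  -5      3  |     -33 ]
[  0  -1  -32/5  |  -153/5 ]
[  0   0  -16/5  |   -64/5 ]
Back-substitution:
z = (-64/5) / (-16/5) = 4
y = (-153/5 - (-32/5)*(4)) / -1 = 5
x = (-33 - (-5)*(5) - (3)*(4)) / -5 = 4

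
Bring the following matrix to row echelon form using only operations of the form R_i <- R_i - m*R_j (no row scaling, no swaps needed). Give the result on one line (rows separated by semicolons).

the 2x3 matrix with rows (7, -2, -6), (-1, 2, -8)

REF = [7 -2 -6; 0 12/7 -62/7]

Forward elimination:
R2 <- R2 - (-1/7)*R1:  [     0   12/7  -62/7 ]
Row echelon form:
[ 7    -2     -6 ]
[ 0  12/7  -62/7 ]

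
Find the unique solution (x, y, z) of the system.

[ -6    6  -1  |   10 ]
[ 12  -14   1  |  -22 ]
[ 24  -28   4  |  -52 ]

Forward elimination on [A|b]:
R2 <- R2 - (-2)*R1:  [  0  -2  -1  -2 ]
R3 <- R3 - (-4)*R1:  [   0   -4    0  -12 ]
R3 <- R3 - (2)*R2:  [  0   0   2  -8 ]
Row echelon form:
[ -6   6  -1  |  10 ]
[  0  -2  -1  |  -2 ]
[  0   0   2  |  -8 ]
Back-substitution:
z = (-8) / 2 = -4
y = (-2 - (-1)*(-4)) / -2 = 3
x = (10 - (6)*(3) - (-1)*(-4)) / -6 = 2

(2, 3, -4)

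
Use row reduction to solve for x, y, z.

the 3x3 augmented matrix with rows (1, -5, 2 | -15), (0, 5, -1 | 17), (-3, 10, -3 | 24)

Forward elimination on [A|b]:
R3 <- R3 - (-3)*R1:  [   0   -5    3  -21 ]
R3 <- R3 - (-1)*R2:  [  0   0   2  -4 ]
Row echelon form:
[ 1  -5   2  |  -15 ]
[ 0   5  -1  |   17 ]
[ 0   0   2  |   -4 ]
Back-substitution:
z = (-4) / 2 = -2
y = (17 - (-1)*(-2)) / 5 = 3
x = (-15 - (-5)*(3) - (2)*(-2)) / 1 = 4

(4, 3, -2)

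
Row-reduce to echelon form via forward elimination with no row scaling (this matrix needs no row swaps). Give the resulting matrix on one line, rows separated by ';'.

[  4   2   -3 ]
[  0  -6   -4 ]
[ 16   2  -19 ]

REF = [4 2 -3; 0 -6 -4; 0 0 -3]

Forward elimination:
R3 <- R3 - (4)*R1:  [  0  -6  -7 ]
R3 <- R3 - (1)*R2:  [  0   0  -3 ]
Row echelon form:
[ 4   2  -3 ]
[ 0  -6  -4 ]
[ 0   0  -3 ]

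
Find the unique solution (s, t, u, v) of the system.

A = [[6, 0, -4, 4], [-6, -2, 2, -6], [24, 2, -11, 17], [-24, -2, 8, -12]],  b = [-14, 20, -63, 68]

Forward elimination on [A|b]:
R2 <- R2 - (-1)*R1:  [  0  -2  -2  -2   6 ]
R3 <- R3 - (4)*R1:  [  0   2   5   1  -7 ]
R4 <- R4 - (-4)*R1:  [  0  -2  -8   4  12 ]
R3 <- R3 - (-1)*R2:  [  0   0   3  -1  -1 ]
R4 <- R4 - (1)*R2:  [  0   0  -6   6   6 ]
R4 <- R4 - (-2)*R3:  [ 0  0  0  4  4 ]
Row echelon form:
[ 6   0  -4   4  |  -14 ]
[ 0  -2  -2  -2  |    6 ]
[ 0   0   3  -1  |   -1 ]
[ 0   0   0   4  |    4 ]
Back-substitution:
v = (4) / 4 = 1
u = (-1 - (-1)*(1)) / 3 = 0
t = (6 - (-2)*(0) - (-2)*(1)) / -2 = -4
s = (-14 - (-4)*(0) - (4)*(1)) / 6 = -3

(-3, -4, 0, 1)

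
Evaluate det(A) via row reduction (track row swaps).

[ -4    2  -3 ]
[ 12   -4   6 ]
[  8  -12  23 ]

Forward elimination:
R2 <- R2 - (-3)*R1:  [  0   2  -3 ]
R3 <- R3 - (-2)*R1:  [  0  -8  17 ]
R3 <- R3 - (-4)*R2:  [ 0  0  5 ]
Upper-triangular form:
[ -4  2  -3 ]
[  0  2  -3 ]
[  0  0   5 ]
det(A) = (-1)^0 * (-4) * (2) * (5) = -40  (0 row swaps -> sign +1)

det(A) = -40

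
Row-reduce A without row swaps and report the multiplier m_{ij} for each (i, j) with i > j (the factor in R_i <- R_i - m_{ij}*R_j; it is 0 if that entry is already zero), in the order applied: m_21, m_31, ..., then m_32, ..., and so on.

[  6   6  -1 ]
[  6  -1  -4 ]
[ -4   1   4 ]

Forward elimination:
R2 <- R2 - (1)*R1:  [  0  -7  -3 ]
R3 <- R3 - (-2/3)*R1:  [    0     5  10/3 ]
R3 <- R3 - (-5/7)*R2:  [     0      0  25/21 ]
Multipliers (in order of application): m_{21} = 1, m_{31} = -2/3, m_{32} = -5/7

multipliers: 1, -2/3, -5/7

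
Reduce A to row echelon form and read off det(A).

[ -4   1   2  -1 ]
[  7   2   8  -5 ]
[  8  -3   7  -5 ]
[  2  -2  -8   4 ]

det(A) = 148

Forward elimination:
R2 <- R2 - (-7/4)*R1:  [     0   15/4   23/2  -27/4 ]
R3 <- R3 - (-2)*R1:  [  0  -1  11  -7 ]
R4 <- R4 - (-1/2)*R1:  [    0  -3/2    -7   7/2 ]
R3 <- R3 - (-4/15)*R2:  [      0       0  211/15   -44/5 ]
R4 <- R4 - (-2/5)*R2:  [     0      0  -12/5    4/5 ]
R4 <- R4 - (-36/211)*R3:  [        0         0         0  -148/211 ]
Upper-triangular form:
[ -4     1       2        -1 ]
[  0  15/4    23/2     -27/4 ]
[  0     0  211/15     -44/5 ]
[  0     0       0  -148/211 ]
det(A) = (-1)^0 * (-4) * (15/4) * (211/15) * (-148/211) = 148  (0 row swaps -> sign +1)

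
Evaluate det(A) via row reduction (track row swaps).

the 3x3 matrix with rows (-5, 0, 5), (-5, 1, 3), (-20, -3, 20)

det(A) = 30

Forward elimination:
R2 <- R2 - (1)*R1:  [  0   1  -2 ]
R3 <- R3 - (4)*R1:  [  0  -3   0 ]
R3 <- R3 - (-3)*R2:  [  0   0  -6 ]
Upper-triangular form:
[ -5  0   5 ]
[  0  1  -2 ]
[  0  0  -6 ]
det(A) = (-1)^0 * (-5) * (1) * (-6) = 30  (0 row swaps -> sign +1)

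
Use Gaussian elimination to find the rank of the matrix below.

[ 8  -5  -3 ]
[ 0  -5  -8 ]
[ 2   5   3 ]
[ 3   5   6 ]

rank(A) = 3

Row reduction:
R3 <- R3 - (1/4)*R1:  [    0  25/4  15/4 ]
R4 <- R4 - (3/8)*R1:  [    0  55/8  57/8 ]
R3 <- R3 - (-5/4)*R2:  [     0      0  -25/4 ]
R4 <- R4 - (-11/8)*R2:  [     0      0  -31/8 ]
R4 <- R4 - (31/50)*R3:  [ 0  0  0 ]
Row echelon form:
[ 8  -5     -3 ]
[ 0  -5     -8 ]
[ 0   0  -25/4 ]
[ 0   0      0 ]
Nonzero rows / pivot columns: 3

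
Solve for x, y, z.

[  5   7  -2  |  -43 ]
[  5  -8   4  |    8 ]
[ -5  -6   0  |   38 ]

Forward elimination on [A|b]:
R2 <- R2 - (1)*R1:  [   0  -15    6   51 ]
R3 <- R3 - (-1)*R1:  [  0   1  -2  -5 ]
R3 <- R3 - (-1/15)*R2:  [    0     0  -8/5  -8/5 ]
Row echelon form:
[ 5    7    -2  |   -43 ]
[ 0  -15     6  |    51 ]
[ 0    0  -8/5  |  -8/5 ]
Back-substitution:
z = (-8/5) / (-8/5) = 1
y = (51 - (6)*(1)) / -15 = -3
x = (-43 - (7)*(-3) - (-2)*(1)) / 5 = -4

(-4, -3, 1)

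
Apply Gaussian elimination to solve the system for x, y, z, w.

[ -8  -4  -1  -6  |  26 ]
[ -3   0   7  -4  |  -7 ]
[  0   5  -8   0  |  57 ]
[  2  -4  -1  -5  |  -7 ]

(-3, 5, -4, -3)

Forward elimination on [A|b]:
R2 <- R2 - (3/8)*R1:  [     0    3/2   59/8   -7/4  -67/4 ]
R4 <- R4 - (-1/4)*R1:  [     0     -5   -5/4  -13/2   -1/2 ]
R3 <- R3 - (10/3)*R2:  [       0        0  -391/12     35/6    677/6 ]
R4 <- R4 - (-10/3)*R2:  [      0       0    70/3   -37/3  -169/3 ]
R4 <- R4 - (-280/391)*R3:  [         0          0          0  -3189/391   9567/391 ]
Row echelon form:
[ -8   -4       -1         -6  |        26 ]
[  0  3/2     59/8       -7/4  |     -67/4 ]
[  0    0  -391/12       35/6  |     677/6 ]
[  0    0        0  -3189/391  |  9567/391 ]
Back-substitution:
w = (9567/391) / (-3189/391) = -3
z = (677/6 - (35/6)*(-3)) / (-391/12) = -4
y = (-67/4 - (59/8)*(-4) - (-7/4)*(-3)) / (3/2) = 5
x = (26 - (-4)*(5) - (-1)*(-4) - (-6)*(-3)) / -8 = -3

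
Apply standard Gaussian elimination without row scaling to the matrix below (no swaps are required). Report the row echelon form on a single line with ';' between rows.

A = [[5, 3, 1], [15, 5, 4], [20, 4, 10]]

REF = [5 3 1; 0 -4 1; 0 0 4]

Forward elimination:
R2 <- R2 - (3)*R1:  [  0  -4   1 ]
R3 <- R3 - (4)*R1:  [  0  -8   6 ]
R3 <- R3 - (2)*R2:  [ 0  0  4 ]
Row echelon form:
[ 5   3  1 ]
[ 0  -4  1 ]
[ 0   0  4 ]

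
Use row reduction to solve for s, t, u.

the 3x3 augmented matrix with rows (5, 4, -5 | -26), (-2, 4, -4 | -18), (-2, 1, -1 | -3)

Forward elimination on [A|b]:
R2 <- R2 - (-2/5)*R1:  [      0    28/5      -6  -142/5 ]
R3 <- R3 - (-2/5)*R1:  [     0   13/5     -3  -67/5 ]
R3 <- R3 - (13/28)*R2:  [     0      0  -3/14  -3/14 ]
Row echelon form:
[ 5     4     -5  |     -26 ]
[ 0  28/5     -6  |  -142/5 ]
[ 0     0  -3/14  |   -3/14 ]
Back-substitution:
u = (-3/14) / (-3/14) = 1
t = (-142/5 - (-6)*(1)) / (28/5) = -4
s = (-26 - (4)*(-4) - (-5)*(1)) / 5 = -1

(-1, -4, 1)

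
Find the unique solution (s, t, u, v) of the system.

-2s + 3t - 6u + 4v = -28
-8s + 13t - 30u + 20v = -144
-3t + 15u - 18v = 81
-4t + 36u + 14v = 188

Forward elimination on [A|b]:
R2 <- R2 - (4)*R1:  [   0    1   -6    4  -32 ]
R3 <- R3 - (-3)*R2:  [   0    0   -3   -6  -15 ]
R4 <- R4 - (-4)*R2:  [  0   0  12  30  60 ]
R4 <- R4 - (-4)*R3:  [ 0  0  0  6  0 ]
Row echelon form:
[ -2  3  -6   4  |  -28 ]
[  0  1  -6   4  |  -32 ]
[  0  0  -3  -6  |  -15 ]
[  0  0   0   6  |    0 ]
Back-substitution:
v = (0) / 6 = 0
u = (-15 - (-6)*(0)) / -3 = 5
t = (-32 - (-6)*(5) - (4)*(0)) / 1 = -2
s = (-28 - (3)*(-2) - (-6)*(5) - (4)*(0)) / -2 = -4

(-4, -2, 5, 0)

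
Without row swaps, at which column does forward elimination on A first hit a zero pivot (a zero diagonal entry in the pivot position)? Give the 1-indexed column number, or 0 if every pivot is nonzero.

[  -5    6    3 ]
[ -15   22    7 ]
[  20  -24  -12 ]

first zero-pivot column = 3

Naive forward elimination:
R2 <- R2 - (3)*R1:  [  0   4  -2 ]
R3 <- R3 - (-4)*R1:  [ 0  0  0 ]
Matrix at this point:
[ -5  6   3 ]
[  0  4  -2 ]
[  0  0   0 ]
Pivot entry (3,3) in the last row is zero and there are no rows below to swap with -> zero pivot in column 3 (A is singular).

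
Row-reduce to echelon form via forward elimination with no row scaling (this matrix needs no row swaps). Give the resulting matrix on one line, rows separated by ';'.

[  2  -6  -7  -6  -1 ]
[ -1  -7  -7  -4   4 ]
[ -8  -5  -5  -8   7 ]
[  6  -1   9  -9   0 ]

REF = [2 -6 -7 -6 -1; 0 -10 -21/2 -7 7/2; 0 0 -51/20 -117/10 -143/20; 0 0 0 -997/17 -427/17]

Forward elimination:
R2 <- R2 - (-1/2)*R1:  [     0    -10  -21/2     -7    7/2 ]
R3 <- R3 - (-4)*R1:  [   0  -29  -33  -32    3 ]
R4 <- R4 - (3)*R1:  [  0  17  30   9   3 ]
R3 <- R3 - (29/10)*R2:  [       0        0   -51/20  -117/10  -143/20 ]
R4 <- R4 - (-17/10)*R2:  [      0       0  243/20  -29/10  179/20 ]
R4 <- R4 - (-81/17)*R3:  [       0        0        0  -997/17  -427/17 ]
Row echelon form:
[ 2   -6      -7       -6       -1 ]
[ 0  -10   -21/2       -7      7/2 ]
[ 0    0  -51/20  -117/10  -143/20 ]
[ 0    0       0  -997/17  -427/17 ]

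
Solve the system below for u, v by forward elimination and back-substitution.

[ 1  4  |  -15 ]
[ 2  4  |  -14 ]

Forward elimination on [A|b]:
R2 <- R2 - (2)*R1:  [  0  -4  16 ]
Row echelon form:
[ 1   4  |  -15 ]
[ 0  -4  |   16 ]
Back-substitution:
v = (16) / -4 = -4
u = (-15 - (4)*(-4)) / 1 = 1

(1, -4)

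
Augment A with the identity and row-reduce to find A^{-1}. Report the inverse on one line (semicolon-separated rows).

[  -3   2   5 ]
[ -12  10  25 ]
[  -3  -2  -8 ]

inverse = [-5/3 1/3 0; -19/2 13/6 5/6; 3 -2/3 -1/3]

Gauss-Jordan on [A | I]:
R1 <- (1/-3)*R1:  [    1  -2/3  -5/3  |  -1/3     0     0 ]
R2 <- R2 - (-12)*R1:  [  0   2   5  |  -4   1   0 ]
R3 <- R3 - (-3)*R1:  [   0   -4  -13  |   -1    0    1 ]
R2 <- (1/2)*R2:  [   0    1  5/2  |   -2  1/2    0 ]
R1 <- R1 - (-2/3)*R2:  [    1     0     0  |  -5/3   1/3     0 ]
R3 <- R3 - (-4)*R2:  [  0   0  -3  |  -9   2   1 ]
R3 <- (1/-3)*R3:  [    0     0     1  |     3  -2/3  -1/3 ]
R2 <- R2 - (5/2)*R3:  [     0      1      0  |  -19/2   13/6    5/6 ]
Right block of [I | A^{-1}] is the inverse:
[  -5/3   1/3     0 ]
[ -19/2  13/6   5/6 ]
[     3  -2/3  -1/3 ]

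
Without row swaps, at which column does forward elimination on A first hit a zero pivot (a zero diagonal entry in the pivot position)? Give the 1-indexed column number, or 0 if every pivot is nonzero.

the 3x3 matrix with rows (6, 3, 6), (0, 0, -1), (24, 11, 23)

Naive forward elimination:
R3 <- R3 - (4)*R1:  [  0  -1  -1 ]
Matrix at this point:
[ 6   3   6 ]
[ 0   0  -1 ]
[ 0  -1  -1 ]
Pivot entry (2,2) is zero but row 3 has -1 in column 2 -> naive elimination stops; a row interchange (e.g. R2 <-> R3) would be required here.

first zero-pivot column = 2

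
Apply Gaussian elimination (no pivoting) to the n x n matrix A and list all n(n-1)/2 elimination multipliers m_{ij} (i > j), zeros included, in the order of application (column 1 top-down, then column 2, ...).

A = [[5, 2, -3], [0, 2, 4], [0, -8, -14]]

Forward elimination:
R2: entry in column 1 is already 0 -> m_{21} = 0 (no row operation needed)
R3: entry in column 1 is already 0 -> m_{31} = 0 (no row operation needed)
R3 <- R3 - (-4)*R2:  [ 0  0  2 ]
Multipliers (in order of application): m_{21} = 0, m_{31} = 0, m_{32} = -4

multipliers: 0, 0, -4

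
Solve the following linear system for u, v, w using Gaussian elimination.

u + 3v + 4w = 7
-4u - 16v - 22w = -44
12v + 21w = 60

(-3, -2, 4)

Forward elimination on [A|b]:
R2 <- R2 - (-4)*R1:  [   0   -4   -6  -16 ]
R3 <- R3 - (-3)*R2:  [  0   0   3  12 ]
Row echelon form:
[ 1   3   4  |    7 ]
[ 0  -4  -6  |  -16 ]
[ 0   0   3  |   12 ]
Back-substitution:
w = (12) / 3 = 4
v = (-16 - (-6)*(4)) / -4 = -2
u = (7 - (3)*(-2) - (4)*(4)) / 1 = -3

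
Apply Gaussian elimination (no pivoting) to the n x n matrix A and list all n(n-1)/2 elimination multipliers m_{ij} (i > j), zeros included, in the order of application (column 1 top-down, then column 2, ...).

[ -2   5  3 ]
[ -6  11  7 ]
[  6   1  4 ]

Forward elimination:
R2 <- R2 - (3)*R1:  [  0  -4  -2 ]
R3 <- R3 - (-3)*R1:  [  0  16  13 ]
R3 <- R3 - (-4)*R2:  [ 0  0  5 ]
Multipliers (in order of application): m_{21} = 3, m_{31} = -3, m_{32} = -4

multipliers: 3, -3, -4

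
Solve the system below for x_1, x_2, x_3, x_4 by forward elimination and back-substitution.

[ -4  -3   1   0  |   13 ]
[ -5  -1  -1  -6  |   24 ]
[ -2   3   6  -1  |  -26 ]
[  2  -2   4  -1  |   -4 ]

Forward elimination on [A|b]:
R2 <- R2 - (5/4)*R1:  [    0  11/4  -9/4    -6  31/4 ]
R3 <- R3 - (1/2)*R1:  [     0    9/2   11/2     -1  -65/2 ]
R4 <- R4 - (-1/2)*R1:  [    0  -7/2   9/2    -1   5/2 ]
R3 <- R3 - (18/11)*R2:  [       0        0   101/11    97/11  -497/11 ]
R4 <- R4 - (-14/11)*R2:  [      0       0   18/11  -95/11  136/11 ]
R4 <- R4 - (18/101)*R3:  [         0          0          0  -1031/101   2062/101 ]
Row echelon form:
[ -4    -3       1          0  |        13 ]
[  0  11/4    -9/4         -6  |      31/4 ]
[  0     0  101/11      97/11  |   -497/11 ]
[  0     0       0  -1031/101  |  2062/101 ]
Back-substitution:
x_4 = (2062/101) / (-1031/101) = -2
x_3 = (-497/11 - (97/11)*(-2)) / (101/11) = -3
x_2 = (31/4 - (-9/4)*(-3) - (-6)*(-2)) / (11/4) = -4
x_1 = (13 - (-3)*(-4) - (1)*(-3)) / -4 = -1

(-1, -4, -3, -2)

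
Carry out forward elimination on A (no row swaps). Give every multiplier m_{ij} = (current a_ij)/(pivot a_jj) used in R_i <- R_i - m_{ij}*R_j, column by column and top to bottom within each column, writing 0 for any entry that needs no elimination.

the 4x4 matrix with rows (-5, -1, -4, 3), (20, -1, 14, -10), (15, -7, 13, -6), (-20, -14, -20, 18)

Forward elimination:
R2 <- R2 - (-4)*R1:  [  0  -5  -2   2 ]
R3 <- R3 - (-3)*R1:  [   0  -10    1    3 ]
R4 <- R4 - (4)*R1:  [   0  -10   -4    6 ]
R3 <- R3 - (2)*R2:  [  0   0   5  -1 ]
R4 <- R4 - (2)*R2:  [ 0  0  0  2 ]
R4: entry in column 3 is already 0 -> m_{43} = 0 (no row operation needed)
Multipliers (in order of application): m_{21} = -4, m_{31} = -3, m_{41} = 4, m_{32} = 2, m_{42} = 2, m_{43} = 0

multipliers: -4, -3, 4, 2, 2, 0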